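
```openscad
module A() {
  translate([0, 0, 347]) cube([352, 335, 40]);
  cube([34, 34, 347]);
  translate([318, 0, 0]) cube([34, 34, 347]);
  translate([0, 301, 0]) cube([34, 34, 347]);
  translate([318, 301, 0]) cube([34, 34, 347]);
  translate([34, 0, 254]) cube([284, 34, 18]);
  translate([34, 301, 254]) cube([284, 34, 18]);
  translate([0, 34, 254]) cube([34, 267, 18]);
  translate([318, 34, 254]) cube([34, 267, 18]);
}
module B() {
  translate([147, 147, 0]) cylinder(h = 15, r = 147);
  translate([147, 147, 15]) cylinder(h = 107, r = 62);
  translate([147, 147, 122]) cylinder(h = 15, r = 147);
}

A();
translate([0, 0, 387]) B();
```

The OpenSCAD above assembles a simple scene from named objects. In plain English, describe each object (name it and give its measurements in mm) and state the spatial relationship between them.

A is a four-legged stool. The seat is a 352×335×40 mm slab whose top surface is at z = 387 mm; four square legs, each 34×34 mm in cross-section, run from the floor (z = 0) to the underside of the seat, each flush with a corner of the seat. Four stretchers, 34 mm wide and 18 mm tall, connect adjacent legs with their undersides at z = 254 mm, each running between the inner faces of the legs it joins and aligned with the legs' outer faces on the other axis.

B is a spool: two coaxial disc flanges of radius 147 mm and thickness 15 mm, joined by a core cylinder of radius 62 mm and height 107 mm. The lower flange rests on z = 0 and the three cylinders share a vertical axis.

The spool is on top of the stool.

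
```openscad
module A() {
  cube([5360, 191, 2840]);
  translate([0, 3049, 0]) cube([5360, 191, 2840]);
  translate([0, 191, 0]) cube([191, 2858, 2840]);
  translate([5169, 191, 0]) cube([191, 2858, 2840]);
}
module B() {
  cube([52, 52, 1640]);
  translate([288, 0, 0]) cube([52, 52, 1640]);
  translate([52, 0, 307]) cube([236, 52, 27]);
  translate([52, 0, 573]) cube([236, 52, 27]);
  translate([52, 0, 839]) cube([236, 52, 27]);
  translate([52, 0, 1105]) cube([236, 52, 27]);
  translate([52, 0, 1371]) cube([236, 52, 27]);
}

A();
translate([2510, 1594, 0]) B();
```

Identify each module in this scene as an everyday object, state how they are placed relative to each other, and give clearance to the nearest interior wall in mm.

A is a house frame. B is a ladder. The ladder sits inside the house frame, centred. The clearance to the nearest interior wall is 1403 mm.

Clearances: x = 2319, y = 1403; minimum 1403 mm.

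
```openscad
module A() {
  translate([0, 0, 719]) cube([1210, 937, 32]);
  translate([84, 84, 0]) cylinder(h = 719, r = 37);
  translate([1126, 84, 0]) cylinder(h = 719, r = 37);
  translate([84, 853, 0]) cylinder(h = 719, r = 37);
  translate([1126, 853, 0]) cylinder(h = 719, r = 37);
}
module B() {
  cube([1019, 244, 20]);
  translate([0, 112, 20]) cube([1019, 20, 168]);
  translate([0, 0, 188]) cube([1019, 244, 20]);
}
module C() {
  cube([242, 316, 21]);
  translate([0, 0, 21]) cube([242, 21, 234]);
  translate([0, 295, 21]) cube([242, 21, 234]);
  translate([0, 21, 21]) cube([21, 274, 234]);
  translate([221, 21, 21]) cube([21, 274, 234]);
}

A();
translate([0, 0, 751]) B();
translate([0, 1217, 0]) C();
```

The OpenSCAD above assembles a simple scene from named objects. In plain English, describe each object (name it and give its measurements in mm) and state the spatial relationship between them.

A is a rectangular dining table. The top is 1210×937×32 mm with its upper surface at z = 751 mm. It stands on four round legs of 74 mm diameter, each leg's bounding box inset 47 mm from the nearest pair of top edges, running from the floor to the underside of the top.

B is an I-beam lying along x, 1019 mm long. Overall section height 208 mm. Two flanges 244 mm wide (y) and 20 mm thick, one on the floor and one at the top; a web 20 mm thick runs between them, centred on the flange width.

C is an open storage box with external size 242×316×255 mm and wall thickness 21 mm (the base is also 21 mm thick). The base covers the whole footprint; the four walls stand on the base, with the y-facing walls full-width and the x-facing walls fitting between their inner faces.

The I-beam is on top of the table. The open box is on the floor beside the table on its +y side.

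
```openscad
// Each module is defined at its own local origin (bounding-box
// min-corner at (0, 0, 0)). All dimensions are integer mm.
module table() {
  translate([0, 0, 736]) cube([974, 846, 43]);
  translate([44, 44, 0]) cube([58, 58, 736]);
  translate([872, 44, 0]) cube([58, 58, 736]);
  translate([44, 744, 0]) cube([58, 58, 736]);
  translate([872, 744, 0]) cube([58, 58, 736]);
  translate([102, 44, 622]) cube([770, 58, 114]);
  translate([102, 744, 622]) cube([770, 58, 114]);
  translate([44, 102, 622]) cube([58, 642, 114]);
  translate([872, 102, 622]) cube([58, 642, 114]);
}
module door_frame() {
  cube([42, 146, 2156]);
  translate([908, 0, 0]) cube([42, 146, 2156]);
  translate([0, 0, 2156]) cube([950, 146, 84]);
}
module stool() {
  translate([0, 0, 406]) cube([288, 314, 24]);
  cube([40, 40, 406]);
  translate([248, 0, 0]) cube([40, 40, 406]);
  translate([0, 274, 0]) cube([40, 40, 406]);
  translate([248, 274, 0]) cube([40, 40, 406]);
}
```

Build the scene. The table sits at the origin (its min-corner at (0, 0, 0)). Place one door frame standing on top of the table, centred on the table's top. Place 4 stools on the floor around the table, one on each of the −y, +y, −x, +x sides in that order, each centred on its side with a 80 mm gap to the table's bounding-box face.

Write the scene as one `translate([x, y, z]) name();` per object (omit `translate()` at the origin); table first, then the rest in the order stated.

table();
translate([12, 350, 779]) door_frame();
translate([343, -394, 0]) stool();
translate([343, 926, 0]) stool();
translate([-368, 266, 0]) stool();
translate([1054, 266, 0]) stool();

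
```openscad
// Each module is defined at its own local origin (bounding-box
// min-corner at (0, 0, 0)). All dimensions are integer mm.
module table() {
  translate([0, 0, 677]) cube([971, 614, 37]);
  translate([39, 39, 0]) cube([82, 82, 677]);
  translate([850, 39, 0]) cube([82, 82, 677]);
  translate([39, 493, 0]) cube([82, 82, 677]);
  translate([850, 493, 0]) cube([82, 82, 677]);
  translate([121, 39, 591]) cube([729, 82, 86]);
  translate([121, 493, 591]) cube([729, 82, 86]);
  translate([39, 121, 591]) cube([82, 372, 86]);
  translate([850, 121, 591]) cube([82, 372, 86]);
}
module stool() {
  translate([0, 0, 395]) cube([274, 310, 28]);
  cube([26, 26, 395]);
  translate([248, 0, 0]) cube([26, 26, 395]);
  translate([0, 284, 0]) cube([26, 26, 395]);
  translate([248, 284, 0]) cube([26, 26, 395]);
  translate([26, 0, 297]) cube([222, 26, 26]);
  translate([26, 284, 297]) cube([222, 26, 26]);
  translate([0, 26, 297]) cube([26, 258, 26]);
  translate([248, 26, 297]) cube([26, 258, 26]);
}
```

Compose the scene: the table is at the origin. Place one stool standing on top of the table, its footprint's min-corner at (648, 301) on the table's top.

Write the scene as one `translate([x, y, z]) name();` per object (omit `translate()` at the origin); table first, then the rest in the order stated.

table();
translate([648, 301, 714]) stool();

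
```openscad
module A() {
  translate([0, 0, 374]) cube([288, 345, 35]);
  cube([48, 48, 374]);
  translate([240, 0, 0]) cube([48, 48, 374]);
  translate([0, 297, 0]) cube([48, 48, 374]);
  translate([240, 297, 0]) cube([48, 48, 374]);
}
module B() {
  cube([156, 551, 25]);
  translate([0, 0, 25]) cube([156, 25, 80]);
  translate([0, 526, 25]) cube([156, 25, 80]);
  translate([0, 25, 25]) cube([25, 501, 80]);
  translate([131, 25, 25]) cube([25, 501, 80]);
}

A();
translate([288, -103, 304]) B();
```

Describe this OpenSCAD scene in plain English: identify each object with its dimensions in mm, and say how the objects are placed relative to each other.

A is a four-legged stool. The seat is a 288×345×35 mm slab whose top surface is at z = 409 mm; four square legs, each 48×48 mm in cross-section, run from the floor (z = 0) to the underside of the seat, each flush with a corner of the seat.

B is an open-topped rectangular box: outside dimensions 156×551×105 mm, with a uniform wall and base thickness of 25 mm. The base is a full 156×551 slab on the floor; four walls sit on top of the base. The front and back walls (the −y and +y sides) span the full width; the two side walls fit between them.

The open box is beside the stool with their tops flush at z = 409.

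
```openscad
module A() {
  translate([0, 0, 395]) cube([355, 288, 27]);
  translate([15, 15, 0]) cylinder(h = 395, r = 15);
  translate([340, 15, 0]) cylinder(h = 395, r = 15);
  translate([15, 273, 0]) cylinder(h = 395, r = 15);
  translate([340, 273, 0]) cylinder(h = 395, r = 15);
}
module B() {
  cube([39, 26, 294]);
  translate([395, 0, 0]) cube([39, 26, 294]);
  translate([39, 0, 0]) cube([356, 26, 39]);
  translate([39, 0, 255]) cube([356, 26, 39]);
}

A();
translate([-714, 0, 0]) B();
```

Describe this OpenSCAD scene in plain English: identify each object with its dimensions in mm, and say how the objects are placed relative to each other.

A is a simple wooden stool: a rectangular seat 355 mm (x) by 288 mm (y), 27 mm thick, top face at z = 422 mm, on four round legs, each 30 mm in diameter. The legs rest on z = 0, each leg's axis is inset half a diameter from the nearest pair of seat edges (so the leg's bounding box is flush with the corner).

B is a picture frame with a 356×216 mm rectangular opening (x by z) and a uniform 39 mm border on every side. Frame depth is 26 mm along y. It is built from two vertical stiles running the full outside height and two horizontal rails spanning the gap between the stiles.

The picture frame is on the floor beside the stool on its −x side.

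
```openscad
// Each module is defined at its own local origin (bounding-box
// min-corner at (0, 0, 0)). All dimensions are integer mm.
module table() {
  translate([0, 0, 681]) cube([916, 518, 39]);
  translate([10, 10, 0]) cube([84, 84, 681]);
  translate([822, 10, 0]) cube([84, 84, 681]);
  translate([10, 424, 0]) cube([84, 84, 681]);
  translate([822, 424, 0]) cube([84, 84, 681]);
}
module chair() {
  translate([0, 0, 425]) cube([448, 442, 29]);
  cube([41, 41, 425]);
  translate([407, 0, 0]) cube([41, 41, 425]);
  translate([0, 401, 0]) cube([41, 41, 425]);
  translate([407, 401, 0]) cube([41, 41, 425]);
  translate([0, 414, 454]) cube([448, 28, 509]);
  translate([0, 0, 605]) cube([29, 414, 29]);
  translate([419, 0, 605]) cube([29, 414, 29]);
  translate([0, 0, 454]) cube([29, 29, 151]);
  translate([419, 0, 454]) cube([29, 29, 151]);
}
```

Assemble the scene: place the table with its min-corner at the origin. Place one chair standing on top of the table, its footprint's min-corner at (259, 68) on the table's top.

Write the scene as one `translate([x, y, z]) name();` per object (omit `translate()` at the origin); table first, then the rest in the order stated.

table();
translate([259, 68, 720]) chair();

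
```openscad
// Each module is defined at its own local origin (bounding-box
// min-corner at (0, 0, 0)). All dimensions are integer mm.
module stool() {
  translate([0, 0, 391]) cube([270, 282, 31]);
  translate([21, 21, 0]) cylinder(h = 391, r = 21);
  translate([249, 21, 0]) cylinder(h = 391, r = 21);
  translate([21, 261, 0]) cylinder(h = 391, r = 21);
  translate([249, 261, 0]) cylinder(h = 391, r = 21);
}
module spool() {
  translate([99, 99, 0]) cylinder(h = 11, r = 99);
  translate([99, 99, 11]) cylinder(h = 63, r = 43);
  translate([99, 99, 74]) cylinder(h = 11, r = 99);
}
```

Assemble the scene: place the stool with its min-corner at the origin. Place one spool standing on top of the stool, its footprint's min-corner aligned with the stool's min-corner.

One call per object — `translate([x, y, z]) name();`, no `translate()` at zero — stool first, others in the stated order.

stool();
translate([0, 0, 422]) spool();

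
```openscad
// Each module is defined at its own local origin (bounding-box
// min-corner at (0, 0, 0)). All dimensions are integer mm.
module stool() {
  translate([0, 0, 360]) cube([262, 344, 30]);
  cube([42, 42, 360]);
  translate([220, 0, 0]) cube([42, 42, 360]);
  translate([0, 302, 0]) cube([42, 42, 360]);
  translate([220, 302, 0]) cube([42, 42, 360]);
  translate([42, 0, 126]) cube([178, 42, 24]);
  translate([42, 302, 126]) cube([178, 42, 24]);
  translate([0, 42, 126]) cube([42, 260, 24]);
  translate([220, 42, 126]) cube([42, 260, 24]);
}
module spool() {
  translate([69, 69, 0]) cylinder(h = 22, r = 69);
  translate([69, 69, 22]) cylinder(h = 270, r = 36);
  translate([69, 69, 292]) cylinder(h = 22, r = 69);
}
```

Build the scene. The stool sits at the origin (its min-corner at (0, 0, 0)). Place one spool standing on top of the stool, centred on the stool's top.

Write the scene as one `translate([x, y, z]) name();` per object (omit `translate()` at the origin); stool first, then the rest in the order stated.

stool();
translate([62, 103, 390]) spool();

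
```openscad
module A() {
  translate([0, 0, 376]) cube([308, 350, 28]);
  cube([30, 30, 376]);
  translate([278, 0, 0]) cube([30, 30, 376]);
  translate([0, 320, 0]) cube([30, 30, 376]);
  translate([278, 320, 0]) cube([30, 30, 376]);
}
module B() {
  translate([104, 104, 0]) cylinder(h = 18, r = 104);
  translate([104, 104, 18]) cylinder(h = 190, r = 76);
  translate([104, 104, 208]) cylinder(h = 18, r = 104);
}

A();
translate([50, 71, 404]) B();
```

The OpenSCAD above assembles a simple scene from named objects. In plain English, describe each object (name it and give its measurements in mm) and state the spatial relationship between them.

A is a four-legged stool. The seat is a 308×350×28 mm slab whose top surface is at z = 404 mm; four square legs, each 30×30 mm in cross-section, run from the floor (z = 0) to the underside of the seat, each flush with a corner of the seat.

B is a spool: two coaxial disc flanges of radius 104 mm and thickness 18 mm, joined by a core cylinder of radius 76 mm and height 190 mm. The lower flange rests on z = 0 and the three cylinders share a vertical axis.

The spool is on top of the stool, centred.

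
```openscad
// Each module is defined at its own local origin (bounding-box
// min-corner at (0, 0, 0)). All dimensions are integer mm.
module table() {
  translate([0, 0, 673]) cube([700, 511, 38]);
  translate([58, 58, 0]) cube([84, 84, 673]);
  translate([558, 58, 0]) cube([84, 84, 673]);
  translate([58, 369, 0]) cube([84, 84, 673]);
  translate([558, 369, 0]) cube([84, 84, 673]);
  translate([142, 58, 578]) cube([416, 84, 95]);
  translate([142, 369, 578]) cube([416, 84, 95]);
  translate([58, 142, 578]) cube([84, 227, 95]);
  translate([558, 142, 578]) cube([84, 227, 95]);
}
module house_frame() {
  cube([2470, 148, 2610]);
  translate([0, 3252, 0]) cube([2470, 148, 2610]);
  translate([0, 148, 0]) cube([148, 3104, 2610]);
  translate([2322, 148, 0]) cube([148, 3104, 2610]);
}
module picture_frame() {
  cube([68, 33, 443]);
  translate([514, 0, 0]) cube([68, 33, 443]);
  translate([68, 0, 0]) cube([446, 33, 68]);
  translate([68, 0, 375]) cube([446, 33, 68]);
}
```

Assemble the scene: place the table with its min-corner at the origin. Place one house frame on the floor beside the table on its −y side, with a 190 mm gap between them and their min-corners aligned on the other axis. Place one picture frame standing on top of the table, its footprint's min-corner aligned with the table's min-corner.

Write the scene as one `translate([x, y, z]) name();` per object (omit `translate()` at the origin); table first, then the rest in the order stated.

table();
translate([0, -3590, 0]) house_frame();
translate([0, 0, 711]) picture_frame();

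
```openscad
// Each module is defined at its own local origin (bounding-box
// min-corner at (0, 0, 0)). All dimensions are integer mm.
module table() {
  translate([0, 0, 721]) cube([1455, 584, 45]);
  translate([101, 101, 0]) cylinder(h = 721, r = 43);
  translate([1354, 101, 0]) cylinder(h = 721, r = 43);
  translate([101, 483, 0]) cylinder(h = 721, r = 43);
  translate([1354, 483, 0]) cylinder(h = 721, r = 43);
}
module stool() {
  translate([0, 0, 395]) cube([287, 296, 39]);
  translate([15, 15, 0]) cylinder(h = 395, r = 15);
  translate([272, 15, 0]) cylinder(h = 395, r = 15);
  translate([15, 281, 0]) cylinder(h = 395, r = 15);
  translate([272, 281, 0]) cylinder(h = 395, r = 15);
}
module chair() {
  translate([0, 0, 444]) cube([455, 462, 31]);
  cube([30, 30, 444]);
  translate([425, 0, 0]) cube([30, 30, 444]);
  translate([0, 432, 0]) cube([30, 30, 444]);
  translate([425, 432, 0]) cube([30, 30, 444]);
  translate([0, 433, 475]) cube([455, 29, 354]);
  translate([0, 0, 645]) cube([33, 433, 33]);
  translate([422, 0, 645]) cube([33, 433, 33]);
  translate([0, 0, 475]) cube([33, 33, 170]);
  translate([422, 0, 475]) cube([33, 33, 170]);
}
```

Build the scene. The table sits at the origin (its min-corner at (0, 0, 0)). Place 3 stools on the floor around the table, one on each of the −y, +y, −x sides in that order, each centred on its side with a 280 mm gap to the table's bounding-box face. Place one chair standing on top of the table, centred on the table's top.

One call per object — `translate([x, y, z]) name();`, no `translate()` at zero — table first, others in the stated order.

table();
translate([584, -576, 0]) stool();
translate([584, 864, 0]) stool();
translate([-567, 144, 0]) stool();
translate([500, 61, 766]) chair();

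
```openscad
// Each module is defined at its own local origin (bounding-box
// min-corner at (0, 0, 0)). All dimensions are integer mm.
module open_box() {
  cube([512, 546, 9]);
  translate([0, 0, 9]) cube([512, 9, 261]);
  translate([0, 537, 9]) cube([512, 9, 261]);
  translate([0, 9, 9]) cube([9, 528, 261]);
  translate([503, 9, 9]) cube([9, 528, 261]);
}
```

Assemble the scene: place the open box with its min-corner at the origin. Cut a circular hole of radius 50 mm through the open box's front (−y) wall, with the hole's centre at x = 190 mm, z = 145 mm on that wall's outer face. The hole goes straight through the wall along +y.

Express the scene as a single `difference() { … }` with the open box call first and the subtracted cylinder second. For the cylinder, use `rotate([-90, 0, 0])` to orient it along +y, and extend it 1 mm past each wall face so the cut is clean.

difference() {
  open_box();
  translate([190, -1, 145]) rotate([-90, 0, 0]) cylinder(h = 11, r = 50);
}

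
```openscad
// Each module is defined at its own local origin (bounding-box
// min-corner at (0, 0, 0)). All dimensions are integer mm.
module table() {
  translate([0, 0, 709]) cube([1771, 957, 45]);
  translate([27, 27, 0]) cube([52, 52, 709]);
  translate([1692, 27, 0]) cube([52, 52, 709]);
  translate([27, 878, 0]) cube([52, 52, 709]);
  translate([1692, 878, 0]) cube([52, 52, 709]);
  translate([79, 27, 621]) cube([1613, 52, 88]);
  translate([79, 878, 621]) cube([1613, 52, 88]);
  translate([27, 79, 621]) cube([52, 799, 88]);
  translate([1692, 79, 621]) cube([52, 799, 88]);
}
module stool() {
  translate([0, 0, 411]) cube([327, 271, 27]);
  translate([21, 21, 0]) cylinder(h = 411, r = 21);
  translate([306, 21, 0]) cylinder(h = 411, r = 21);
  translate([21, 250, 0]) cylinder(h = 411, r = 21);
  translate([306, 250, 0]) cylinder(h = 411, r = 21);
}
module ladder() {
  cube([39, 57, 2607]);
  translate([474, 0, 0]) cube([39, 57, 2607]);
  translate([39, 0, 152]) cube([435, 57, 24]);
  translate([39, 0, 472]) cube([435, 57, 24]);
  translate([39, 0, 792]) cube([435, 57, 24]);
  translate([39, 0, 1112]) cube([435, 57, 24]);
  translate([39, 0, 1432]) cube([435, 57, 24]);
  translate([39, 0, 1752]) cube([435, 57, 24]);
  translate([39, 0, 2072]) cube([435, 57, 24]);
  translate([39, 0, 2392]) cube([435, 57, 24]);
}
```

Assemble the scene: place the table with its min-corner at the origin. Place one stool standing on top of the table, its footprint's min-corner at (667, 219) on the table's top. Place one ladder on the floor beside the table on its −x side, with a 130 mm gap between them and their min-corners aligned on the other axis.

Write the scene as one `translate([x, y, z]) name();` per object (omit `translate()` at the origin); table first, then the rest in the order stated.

table();
translate([667, 219, 754]) stool();
translate([-643, 0, 0]) ladder();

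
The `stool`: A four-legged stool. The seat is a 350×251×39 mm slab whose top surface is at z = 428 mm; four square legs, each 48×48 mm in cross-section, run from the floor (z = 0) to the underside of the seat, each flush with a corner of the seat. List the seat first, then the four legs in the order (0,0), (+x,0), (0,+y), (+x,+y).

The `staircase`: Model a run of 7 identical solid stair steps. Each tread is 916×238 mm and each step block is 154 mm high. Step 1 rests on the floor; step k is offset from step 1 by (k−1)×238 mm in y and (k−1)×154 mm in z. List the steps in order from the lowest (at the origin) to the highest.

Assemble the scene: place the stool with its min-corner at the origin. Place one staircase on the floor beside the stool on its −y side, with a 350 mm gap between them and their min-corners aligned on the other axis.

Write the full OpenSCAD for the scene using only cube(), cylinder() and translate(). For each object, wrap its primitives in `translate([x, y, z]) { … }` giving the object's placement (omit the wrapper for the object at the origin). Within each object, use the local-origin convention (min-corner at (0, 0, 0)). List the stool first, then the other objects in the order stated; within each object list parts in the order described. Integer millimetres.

translate([0, 0, 389]) cube([350, 251, 39]);
cube([48, 48, 389]);
translate([302, 0, 0]) cube([48, 48, 389]);
translate([0, 203, 0]) cube([48, 48, 389]);
translate([302, 203, 0]) cube([48, 48, 389]);
translate([0, -2016, 0]) {
  cube([916, 238, 154]);
  translate([0, 238, 154]) cube([916, 238, 154]);
  translate([0, 476, 308]) cube([916, 238, 154]);
  translate([0, 714, 462]) cube([916, 238, 154]);
  translate([0, 952, 616]) cube([916, 238, 154]);
  translate([0, 1190, 770]) cube([916, 238, 154]);
  translate([0, 1428, 924]) cube([916, 238, 154]);
}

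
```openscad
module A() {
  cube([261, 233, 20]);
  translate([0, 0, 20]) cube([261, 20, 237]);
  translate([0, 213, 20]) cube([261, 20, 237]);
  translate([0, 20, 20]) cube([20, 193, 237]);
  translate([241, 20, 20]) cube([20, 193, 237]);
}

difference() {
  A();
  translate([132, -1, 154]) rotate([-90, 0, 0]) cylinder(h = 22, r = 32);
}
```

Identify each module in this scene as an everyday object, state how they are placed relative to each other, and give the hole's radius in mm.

A is an open box. The open box has a circular hole through its front wall. The hole's radius is 32 mm.

The subtracted cylinder has r = 32 mm.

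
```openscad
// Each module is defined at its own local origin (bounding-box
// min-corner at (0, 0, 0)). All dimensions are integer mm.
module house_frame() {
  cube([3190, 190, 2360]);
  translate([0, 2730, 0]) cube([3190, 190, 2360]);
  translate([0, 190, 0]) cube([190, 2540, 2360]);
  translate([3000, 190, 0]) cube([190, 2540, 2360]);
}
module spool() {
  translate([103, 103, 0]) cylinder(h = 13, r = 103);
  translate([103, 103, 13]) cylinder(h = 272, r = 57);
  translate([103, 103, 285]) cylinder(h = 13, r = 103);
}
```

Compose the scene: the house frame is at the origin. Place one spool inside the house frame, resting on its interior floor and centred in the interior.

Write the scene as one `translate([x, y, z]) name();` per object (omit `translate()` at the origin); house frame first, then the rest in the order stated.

house_frame();
translate([1492, 1357, 0]) spool();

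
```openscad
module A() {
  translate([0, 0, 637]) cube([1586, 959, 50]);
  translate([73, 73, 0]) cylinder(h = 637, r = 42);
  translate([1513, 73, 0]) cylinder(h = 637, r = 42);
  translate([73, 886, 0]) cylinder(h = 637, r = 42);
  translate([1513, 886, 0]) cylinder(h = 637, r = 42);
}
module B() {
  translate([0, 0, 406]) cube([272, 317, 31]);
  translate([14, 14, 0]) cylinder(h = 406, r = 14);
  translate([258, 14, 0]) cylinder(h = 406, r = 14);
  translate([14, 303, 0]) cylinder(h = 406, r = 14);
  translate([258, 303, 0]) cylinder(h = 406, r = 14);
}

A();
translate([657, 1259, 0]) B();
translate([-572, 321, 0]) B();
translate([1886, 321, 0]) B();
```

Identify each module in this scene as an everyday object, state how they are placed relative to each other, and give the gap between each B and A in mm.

Each stool's nearest face is 300 mm from the table's bounding box.

A is a table. B is a stool. Three stools sit around the table at the +y, −x, +x sides. The gap between each stool and the table is 300 mm.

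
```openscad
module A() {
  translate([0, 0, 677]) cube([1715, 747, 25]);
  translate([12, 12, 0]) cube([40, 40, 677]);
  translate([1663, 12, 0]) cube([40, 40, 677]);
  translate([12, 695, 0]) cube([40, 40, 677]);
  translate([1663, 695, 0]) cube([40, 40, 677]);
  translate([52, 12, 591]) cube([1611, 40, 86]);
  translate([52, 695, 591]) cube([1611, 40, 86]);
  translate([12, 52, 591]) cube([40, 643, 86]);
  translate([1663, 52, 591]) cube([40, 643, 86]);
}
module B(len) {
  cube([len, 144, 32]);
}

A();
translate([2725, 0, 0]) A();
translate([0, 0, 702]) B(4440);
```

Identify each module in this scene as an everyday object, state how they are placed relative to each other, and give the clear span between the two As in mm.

Second table starts at x = 2725; first ends at x = 1715; clear span = 2725 − 1715 = 1010 mm.

A is a table. B is a beam. A beam spans the tops of two tables. The clear span between the two tables is 1010 mm.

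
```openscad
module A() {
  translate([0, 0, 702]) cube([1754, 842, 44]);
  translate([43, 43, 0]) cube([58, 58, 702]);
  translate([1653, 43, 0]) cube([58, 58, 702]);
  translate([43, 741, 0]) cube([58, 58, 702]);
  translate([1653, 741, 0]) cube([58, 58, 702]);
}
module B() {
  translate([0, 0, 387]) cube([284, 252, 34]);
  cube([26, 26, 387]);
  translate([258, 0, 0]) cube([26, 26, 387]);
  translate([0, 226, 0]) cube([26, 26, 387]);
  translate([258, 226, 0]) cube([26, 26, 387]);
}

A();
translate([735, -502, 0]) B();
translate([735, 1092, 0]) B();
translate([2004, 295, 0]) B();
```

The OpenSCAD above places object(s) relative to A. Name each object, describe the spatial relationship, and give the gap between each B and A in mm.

A is a table. B is a stool. Three stools sit around the table at the −y, +y, +x sides. The gap between each stool and the table is 250 mm.

Each stool's nearest face is 250 mm from the table's bounding box.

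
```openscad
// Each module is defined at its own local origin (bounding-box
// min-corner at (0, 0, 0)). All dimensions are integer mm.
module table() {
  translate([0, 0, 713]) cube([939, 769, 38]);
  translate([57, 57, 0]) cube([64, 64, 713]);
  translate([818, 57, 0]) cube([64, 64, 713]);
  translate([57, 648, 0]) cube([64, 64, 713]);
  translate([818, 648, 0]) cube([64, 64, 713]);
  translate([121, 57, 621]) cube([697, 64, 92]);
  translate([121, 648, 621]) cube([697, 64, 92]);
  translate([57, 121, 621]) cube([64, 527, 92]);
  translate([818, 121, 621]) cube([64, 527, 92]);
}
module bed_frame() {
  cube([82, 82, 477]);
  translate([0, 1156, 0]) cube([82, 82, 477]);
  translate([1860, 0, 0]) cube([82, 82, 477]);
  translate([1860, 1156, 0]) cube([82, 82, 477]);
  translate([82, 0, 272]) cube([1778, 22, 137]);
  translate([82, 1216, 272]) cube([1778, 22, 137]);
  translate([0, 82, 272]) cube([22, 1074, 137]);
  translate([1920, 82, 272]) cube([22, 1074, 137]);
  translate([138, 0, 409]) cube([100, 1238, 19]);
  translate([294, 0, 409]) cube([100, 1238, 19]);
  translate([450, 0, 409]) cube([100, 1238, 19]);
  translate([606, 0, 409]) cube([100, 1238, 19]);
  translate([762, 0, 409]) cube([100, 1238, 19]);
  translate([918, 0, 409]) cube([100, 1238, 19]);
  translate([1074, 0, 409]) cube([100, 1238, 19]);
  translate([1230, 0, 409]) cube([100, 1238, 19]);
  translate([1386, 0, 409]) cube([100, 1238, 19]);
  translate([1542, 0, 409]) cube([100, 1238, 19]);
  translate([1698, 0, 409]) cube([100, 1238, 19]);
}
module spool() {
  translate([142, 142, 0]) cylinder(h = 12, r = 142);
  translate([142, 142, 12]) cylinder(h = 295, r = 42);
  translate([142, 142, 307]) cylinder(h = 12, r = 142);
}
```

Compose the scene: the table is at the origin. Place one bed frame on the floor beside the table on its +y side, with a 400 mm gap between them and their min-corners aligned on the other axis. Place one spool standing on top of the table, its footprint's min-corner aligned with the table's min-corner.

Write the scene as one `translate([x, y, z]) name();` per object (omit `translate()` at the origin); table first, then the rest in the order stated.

table();
translate([0, 1169, 0]) bed_frame();
translate([0, 0, 751]) spool();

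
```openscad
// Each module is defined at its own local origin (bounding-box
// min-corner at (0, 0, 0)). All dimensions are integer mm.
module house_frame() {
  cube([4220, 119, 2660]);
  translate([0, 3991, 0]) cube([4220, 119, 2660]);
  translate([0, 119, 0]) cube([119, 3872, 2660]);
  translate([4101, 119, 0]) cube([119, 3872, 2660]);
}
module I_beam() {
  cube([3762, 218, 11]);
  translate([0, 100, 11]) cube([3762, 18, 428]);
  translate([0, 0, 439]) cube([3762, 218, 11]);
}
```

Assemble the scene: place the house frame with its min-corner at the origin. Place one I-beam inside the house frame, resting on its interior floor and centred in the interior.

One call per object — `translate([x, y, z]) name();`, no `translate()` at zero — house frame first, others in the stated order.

house_frame();
translate([229, 1946, 0]) I_beam();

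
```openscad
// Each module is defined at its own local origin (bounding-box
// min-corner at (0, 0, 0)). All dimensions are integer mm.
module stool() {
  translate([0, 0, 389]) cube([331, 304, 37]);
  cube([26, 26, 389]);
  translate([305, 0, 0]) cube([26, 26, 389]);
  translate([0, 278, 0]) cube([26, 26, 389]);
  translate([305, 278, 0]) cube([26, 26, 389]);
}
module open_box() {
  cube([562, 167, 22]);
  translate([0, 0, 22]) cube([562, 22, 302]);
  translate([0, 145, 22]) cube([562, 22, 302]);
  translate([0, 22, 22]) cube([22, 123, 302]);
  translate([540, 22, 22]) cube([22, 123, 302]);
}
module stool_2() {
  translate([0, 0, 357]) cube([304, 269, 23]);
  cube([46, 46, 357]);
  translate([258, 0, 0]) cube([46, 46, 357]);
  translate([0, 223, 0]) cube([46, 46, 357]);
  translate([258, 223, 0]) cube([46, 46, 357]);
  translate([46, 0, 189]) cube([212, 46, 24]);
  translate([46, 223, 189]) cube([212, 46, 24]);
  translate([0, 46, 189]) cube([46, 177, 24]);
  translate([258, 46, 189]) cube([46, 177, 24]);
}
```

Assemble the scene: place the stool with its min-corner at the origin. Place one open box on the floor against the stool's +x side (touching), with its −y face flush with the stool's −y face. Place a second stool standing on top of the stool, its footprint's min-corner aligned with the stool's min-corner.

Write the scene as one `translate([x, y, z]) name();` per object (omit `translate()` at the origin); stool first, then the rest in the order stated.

stool();
translate([331, 0, 0]) open_box();
translate([0, 0, 426]) stool_2();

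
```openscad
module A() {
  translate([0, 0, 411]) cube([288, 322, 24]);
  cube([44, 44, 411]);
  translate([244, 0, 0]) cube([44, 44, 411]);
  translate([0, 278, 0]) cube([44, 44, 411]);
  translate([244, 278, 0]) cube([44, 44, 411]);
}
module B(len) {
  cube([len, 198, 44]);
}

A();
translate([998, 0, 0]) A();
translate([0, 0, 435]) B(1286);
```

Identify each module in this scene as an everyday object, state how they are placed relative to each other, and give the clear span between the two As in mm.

Second stool starts at x = 998; first ends at x = 288; clear span = 998 − 288 = 710 mm.

A is a stool. B is a beam. A beam spans the tops of two stools. The clear span between the two stools is 710 mm.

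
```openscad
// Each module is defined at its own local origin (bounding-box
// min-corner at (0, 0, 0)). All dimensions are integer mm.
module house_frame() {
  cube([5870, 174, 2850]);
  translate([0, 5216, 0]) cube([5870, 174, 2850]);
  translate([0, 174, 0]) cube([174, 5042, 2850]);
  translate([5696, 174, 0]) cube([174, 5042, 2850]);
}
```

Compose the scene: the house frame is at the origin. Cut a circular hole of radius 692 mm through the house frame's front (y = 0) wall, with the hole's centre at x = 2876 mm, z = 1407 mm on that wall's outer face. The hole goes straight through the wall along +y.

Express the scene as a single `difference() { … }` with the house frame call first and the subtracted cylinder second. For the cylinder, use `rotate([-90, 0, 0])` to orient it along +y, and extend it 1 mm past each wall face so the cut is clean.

difference() {
  house_frame();
  translate([2876, -1, 1407]) rotate([-90, 0, 0]) cylinder(h = 176, r = 692);
}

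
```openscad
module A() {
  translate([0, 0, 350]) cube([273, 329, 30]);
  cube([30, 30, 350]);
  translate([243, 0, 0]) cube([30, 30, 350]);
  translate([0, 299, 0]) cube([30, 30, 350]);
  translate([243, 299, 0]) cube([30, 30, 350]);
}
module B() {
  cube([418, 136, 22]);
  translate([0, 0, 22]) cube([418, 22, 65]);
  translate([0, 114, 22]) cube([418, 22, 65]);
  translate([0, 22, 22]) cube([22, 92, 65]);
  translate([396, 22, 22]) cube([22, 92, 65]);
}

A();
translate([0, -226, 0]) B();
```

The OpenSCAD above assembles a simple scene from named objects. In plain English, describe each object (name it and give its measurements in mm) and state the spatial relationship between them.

A is a four-legged stool. The seat is a 273×329×30 mm slab whose top surface is at z = 380 mm; four square legs, each 30×30 mm in cross-section, run from the floor (z = 0) to the underside of the seat, each flush with a corner of the seat.

B is an open storage box with external size 418×136×87 mm and wall thickness 22 mm (the base is also 22 mm thick). The base covers the whole footprint; the four walls stand on the base, with the y-facing walls full-width and the x-facing walls fitting between their inner faces.

The open box is on the floor beside the stool on its −y side.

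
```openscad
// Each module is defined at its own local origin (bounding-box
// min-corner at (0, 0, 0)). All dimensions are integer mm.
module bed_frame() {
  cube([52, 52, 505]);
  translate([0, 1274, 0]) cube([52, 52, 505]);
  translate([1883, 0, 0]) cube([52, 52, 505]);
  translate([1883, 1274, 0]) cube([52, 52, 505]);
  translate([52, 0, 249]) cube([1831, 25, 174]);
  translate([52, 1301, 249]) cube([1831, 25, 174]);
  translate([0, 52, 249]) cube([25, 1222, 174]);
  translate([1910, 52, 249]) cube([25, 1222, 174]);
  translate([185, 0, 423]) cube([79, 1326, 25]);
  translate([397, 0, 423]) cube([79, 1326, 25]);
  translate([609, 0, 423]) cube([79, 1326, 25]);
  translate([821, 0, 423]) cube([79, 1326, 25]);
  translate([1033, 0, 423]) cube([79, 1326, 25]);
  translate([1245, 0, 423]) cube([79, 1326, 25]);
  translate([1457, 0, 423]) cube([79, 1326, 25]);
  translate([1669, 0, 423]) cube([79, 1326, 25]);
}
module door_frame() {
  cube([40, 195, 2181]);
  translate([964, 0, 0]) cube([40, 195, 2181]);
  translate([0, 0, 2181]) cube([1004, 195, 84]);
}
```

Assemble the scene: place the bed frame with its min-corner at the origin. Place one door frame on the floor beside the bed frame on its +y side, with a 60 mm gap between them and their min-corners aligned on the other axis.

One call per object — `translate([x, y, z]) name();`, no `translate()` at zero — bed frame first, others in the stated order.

bed_frame();
translate([0, 1386, 0]) door_frame();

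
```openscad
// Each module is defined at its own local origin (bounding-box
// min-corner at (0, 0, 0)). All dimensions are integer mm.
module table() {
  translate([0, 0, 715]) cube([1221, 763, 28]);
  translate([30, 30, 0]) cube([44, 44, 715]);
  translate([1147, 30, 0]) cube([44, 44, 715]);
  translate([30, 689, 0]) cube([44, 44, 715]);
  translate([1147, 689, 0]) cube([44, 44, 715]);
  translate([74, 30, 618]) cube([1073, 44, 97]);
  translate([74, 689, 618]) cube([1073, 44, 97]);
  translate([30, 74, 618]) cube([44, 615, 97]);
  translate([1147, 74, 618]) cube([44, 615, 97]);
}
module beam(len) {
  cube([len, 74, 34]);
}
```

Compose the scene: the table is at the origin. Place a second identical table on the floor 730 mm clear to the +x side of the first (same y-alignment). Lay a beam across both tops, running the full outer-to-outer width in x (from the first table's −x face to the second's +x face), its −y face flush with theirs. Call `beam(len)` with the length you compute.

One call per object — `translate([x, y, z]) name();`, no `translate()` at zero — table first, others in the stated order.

table();
translate([1951, 0, 0]) table();
translate([0, 0, 743]) beam(3172);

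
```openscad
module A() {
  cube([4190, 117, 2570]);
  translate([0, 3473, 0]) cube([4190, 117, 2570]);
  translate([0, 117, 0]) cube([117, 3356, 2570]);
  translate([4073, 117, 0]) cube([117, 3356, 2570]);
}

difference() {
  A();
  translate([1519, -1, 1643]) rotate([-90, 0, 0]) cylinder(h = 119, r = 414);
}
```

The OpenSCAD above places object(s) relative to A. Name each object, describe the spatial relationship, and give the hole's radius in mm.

The subtracted cylinder has r = 414 mm.

A is a house frame. The house frame has a circular hole through its front wall. The hole's radius is 414 mm.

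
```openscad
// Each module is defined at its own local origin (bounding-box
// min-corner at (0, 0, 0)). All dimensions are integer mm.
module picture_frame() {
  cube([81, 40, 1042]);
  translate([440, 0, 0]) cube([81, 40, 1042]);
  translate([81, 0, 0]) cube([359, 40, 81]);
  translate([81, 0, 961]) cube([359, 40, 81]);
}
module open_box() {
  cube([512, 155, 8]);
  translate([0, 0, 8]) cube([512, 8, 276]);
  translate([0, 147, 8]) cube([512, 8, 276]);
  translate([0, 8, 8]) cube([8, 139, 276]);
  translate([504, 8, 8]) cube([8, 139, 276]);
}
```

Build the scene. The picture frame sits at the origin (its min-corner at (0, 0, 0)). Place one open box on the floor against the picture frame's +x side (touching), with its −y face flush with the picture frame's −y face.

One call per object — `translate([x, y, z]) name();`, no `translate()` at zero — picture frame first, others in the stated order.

picture_frame();
translate([521, 0, 0]) open_box();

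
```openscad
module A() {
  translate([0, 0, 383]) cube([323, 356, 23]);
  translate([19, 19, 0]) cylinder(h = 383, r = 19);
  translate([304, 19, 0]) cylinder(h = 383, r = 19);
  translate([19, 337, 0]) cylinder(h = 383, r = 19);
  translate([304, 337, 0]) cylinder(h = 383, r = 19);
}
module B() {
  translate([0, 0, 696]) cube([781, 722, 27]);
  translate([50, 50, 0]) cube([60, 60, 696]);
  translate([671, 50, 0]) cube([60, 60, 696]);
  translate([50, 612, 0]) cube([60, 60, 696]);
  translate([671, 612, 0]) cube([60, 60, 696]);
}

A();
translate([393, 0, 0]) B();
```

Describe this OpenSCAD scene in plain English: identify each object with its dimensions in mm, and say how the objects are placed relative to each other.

A is a four-legged stool. The seat is a 323×356×23 mm slab whose top surface is at z = 406 mm; four round legs, each 38 mm in diameter, run from the floor (z = 0) to the underside of the seat, each leg's axis is inset half a diameter from the nearest pair of seat edges (so the leg's bounding box is flush with the corner).

B is a table with a 781×722 mm rectangular top, 27 mm thick, top surface at z = 723 mm, supported by four 60×60 mm square legs, each inset 50 mm from the nearest pair of top edges, running from the floor.

The table is on the floor beside the stool on its +x side.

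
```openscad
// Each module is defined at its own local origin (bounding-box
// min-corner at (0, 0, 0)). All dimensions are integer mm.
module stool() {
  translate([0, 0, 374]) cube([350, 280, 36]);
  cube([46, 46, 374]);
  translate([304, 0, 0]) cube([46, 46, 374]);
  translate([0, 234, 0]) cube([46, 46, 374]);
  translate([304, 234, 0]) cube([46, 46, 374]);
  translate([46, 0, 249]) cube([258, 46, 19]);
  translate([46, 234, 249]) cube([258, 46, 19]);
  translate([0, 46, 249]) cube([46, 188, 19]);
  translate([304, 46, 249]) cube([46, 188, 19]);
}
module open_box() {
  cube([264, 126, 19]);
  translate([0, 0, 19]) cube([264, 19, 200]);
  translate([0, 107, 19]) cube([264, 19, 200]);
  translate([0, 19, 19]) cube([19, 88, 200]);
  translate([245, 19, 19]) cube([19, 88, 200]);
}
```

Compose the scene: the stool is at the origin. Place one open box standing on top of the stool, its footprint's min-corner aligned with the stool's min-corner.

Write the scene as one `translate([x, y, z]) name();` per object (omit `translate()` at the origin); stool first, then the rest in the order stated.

stool();
translate([0, 0, 410]) open_box();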